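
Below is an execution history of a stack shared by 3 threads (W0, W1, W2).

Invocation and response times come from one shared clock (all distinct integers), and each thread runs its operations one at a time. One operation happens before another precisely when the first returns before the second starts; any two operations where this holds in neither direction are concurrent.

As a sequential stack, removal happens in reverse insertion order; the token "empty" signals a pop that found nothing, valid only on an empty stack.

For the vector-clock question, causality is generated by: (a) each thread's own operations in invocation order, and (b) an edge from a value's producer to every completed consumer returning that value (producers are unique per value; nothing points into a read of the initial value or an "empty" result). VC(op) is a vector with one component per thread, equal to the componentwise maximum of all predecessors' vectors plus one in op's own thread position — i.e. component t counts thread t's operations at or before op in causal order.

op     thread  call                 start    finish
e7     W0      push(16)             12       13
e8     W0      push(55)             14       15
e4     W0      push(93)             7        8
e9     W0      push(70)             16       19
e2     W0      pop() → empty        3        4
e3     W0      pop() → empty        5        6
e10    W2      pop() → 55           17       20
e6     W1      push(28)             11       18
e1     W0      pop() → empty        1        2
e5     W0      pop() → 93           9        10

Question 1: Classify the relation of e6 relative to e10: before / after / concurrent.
e6 spans [11,18], e10 spans [17,20]
the intervals overlap in both directions

concurrent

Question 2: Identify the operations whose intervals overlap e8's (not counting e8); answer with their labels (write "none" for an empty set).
e8 spans [14,15]: anything still running between times 14 and 15 counts as concurrent
e1 [1,2]: before
e2 [3,4]: before
e3 [5,6]: before
e4 [7,8]: before
e5 [9,10]: before
e6 [11,18]: concurrent
e7 [12,13]: before
e9 [16,19]: after
e10 [17,20]: after

e6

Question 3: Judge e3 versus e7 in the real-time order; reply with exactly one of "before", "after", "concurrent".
e3 spans [5,6], e7 spans [12,13]
resp(e3)=6 < inv(e7)=12

before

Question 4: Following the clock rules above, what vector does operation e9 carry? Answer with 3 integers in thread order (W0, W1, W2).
VC(e6, invoked at 11): no causal predecessors; +1 on W1 → (0, 1, 0)
VC(e1, invoked at 1): no causal predecessors; +1 on W0 → (1, 0, 0)
merge at e2 (invoked 3): VC(e1)=(1, 0, 0), own-thread bump on W0 → (2, 0, 0)
merge at e3 (invoked 5): VC(e2)=(2, 0, 0), own-thread bump on W0 → (3, 0, 0)
merge at e4 (invoked 7): VC(e3)=(3, 0, 0), own-thread bump on W0 → (4, 0, 0)
merge at e5 (invoked 9): VC(e4)=(4, 0, 0), own-thread bump on W0 → (5, 0, 0)
merge at e7 (invoked 12): VC(e5)=(5, 0, 0), own-thread bump on W0 → (6, 0, 0)
merge at e8 (invoked 14): VC(e7)=(6, 0, 0), own-thread bump on W0 → (7, 0, 0)
merge at e10 (invoked 17): VC(e8)=(7, 0, 0), own-thread bump on W2 → (7, 0, 1)
merge at e9 (invoked 16): VC(e8)=(7, 0, 0), own-thread bump on W0 → (8, 0, 0)
target: VC(e9) = (8, 0, 0)

(8, 0, 0)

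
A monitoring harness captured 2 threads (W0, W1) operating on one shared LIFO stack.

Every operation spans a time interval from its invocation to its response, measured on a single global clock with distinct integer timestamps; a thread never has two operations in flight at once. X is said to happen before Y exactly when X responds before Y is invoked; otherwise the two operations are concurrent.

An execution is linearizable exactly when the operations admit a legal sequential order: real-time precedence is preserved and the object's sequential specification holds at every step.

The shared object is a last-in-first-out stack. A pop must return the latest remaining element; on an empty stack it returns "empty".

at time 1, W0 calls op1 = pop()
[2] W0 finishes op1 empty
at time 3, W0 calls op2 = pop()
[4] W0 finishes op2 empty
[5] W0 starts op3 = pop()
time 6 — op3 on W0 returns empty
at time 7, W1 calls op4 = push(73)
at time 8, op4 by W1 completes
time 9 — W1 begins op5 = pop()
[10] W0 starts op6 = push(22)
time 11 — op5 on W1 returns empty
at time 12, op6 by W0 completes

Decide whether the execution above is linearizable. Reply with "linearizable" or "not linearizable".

cut after 10 events: linearizable; cut after 11 events (op5 responds, time 11): not linearizable
exhaustive check: the 5 completed LIFO stack ops admit one real-time order; illegal
no escape via the 1 pending operation (op6): every completion choice fails
take op1, op2, op3, op4, op5 (pending dropped): step 5 already fails, because op5 pop() → empty cannot occur there

not linearizable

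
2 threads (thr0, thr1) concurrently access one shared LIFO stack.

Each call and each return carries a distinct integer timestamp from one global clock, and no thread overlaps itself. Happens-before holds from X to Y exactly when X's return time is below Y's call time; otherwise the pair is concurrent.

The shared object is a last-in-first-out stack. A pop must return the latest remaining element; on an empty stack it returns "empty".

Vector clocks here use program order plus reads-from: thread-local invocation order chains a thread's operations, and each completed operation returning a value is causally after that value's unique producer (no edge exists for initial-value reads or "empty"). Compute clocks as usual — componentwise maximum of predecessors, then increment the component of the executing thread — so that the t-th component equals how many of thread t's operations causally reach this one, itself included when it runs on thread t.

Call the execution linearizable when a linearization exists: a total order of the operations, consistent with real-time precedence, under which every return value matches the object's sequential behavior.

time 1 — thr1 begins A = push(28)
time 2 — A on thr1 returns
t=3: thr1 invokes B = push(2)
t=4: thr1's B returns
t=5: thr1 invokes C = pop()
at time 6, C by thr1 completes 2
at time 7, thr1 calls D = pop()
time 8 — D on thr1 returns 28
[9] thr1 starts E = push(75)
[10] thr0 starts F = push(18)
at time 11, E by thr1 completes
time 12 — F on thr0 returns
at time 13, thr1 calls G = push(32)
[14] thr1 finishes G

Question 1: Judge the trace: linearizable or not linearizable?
linearizable

one valid linearization: A, B, C, D, E, F, G
1. A push(28), leaving stack <28>
2. B push(2), leaving stack <28,2>
3. C pop() → 2, leaving stack <28>
4. D pop() → 28, leaving stack <>
5. E push(75), leaving stack <75>
6. F push(18), leaving stack <75,18>
7. G push(32), leaving stack <75,18,32>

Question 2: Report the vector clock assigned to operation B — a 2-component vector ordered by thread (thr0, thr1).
Answer: (0, 2)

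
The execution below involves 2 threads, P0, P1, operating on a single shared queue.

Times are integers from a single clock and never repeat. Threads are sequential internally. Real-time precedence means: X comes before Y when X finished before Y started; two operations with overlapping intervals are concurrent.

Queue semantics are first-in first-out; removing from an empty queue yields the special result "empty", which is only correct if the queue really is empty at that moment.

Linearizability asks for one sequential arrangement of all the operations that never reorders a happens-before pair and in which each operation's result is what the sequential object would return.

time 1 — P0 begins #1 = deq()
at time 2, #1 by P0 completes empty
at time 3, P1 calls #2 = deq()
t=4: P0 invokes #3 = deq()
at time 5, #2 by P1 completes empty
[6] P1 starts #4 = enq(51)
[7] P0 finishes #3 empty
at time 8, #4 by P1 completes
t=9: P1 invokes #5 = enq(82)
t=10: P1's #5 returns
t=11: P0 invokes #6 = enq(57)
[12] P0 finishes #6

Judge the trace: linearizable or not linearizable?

a witness: #1, #2, #3, #4, #5, #6
1. #1 deq() → empty, leaving queue <>
2. #2 deq() → empty, leaving queue <>
3. #3 deq() → empty, leaving queue <>
4. #4 enq(51), leaving queue <51>
5. #5 enq(82), leaving queue <51,82>
6. #6 enq(57), leaving queue <51,82,57>

linearizable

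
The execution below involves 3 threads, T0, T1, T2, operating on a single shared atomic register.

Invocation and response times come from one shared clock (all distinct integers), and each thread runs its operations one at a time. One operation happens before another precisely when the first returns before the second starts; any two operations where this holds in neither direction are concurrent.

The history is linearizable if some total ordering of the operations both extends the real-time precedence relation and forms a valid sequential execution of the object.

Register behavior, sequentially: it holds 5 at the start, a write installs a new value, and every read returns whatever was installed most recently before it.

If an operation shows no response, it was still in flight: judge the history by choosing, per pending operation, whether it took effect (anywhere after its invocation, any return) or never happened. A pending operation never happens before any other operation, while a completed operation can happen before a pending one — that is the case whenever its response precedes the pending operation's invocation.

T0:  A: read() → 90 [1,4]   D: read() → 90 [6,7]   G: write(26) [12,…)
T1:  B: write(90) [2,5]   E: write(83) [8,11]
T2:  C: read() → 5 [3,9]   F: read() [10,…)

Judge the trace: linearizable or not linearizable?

one valid linearization: C, B, A, D, E
step 1: C read() → 5 — value 5
step 2: B write(90) — value 90
step 3: A read() → 90 — value 90
step 4: D read() → 90 — value 90
step 5: E write(83) — value 83

linearizable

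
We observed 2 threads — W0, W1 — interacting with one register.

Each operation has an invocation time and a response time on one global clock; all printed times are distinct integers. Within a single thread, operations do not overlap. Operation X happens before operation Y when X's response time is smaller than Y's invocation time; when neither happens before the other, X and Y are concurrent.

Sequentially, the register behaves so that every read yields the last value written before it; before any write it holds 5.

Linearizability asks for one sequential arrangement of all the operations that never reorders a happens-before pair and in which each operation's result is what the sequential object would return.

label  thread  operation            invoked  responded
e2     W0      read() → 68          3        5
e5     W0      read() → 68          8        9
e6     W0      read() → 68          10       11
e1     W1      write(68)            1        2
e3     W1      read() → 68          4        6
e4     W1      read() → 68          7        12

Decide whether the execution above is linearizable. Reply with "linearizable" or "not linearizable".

linearizable

a witness: e1, e2, e3, e4, e5, e6
step 1: e1 write(68) — value 68
step 2: e2 read() → 68 — value 68
step 3: e3 read() → 68 — value 68
step 4: e4 read() → 68 — value 68
step 5: e5 read() → 68 — value 68
step 6: e6 read() → 68 — value 68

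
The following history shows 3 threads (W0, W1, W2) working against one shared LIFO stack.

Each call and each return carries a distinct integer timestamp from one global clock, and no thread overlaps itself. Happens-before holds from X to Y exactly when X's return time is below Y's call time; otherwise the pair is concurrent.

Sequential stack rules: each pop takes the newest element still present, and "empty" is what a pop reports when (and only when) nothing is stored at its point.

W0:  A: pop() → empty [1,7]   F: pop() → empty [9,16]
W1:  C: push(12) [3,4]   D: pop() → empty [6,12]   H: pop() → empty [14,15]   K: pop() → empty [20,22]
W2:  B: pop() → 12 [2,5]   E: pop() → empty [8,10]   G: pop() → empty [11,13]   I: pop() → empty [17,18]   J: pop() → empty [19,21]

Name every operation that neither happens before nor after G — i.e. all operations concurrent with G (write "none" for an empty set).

G spans [11,13]; an op avoiding the whole window 11..13 is ordered, any other is concurrent
A [1,7]: before
B [2,5]: before
C [3,4]: before
D [6,12]: concurrent
E [8,10]: before
F [9,16]: concurrent
H [14,15]: after
I [17,18]: after
J [19,21]: after
K [20,22]: after

D, F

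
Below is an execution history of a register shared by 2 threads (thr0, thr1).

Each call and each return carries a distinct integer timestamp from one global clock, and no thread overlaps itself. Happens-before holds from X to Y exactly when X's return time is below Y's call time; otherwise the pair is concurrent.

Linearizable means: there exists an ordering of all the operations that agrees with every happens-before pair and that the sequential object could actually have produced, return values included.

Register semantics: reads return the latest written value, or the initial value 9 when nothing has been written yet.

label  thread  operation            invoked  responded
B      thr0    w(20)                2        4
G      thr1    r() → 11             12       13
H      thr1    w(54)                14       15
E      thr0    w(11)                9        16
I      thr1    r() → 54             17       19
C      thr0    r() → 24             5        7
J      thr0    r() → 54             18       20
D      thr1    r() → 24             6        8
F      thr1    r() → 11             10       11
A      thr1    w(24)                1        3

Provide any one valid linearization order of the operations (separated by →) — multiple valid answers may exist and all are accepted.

1. B w(20), leaving value 20
2. A w(24), leaving value 24
3. C r() → 24, leaving value 24
4. D r() → 24, leaving value 24
5. E w(11), leaving value 11
6. F r() → 11, leaving value 11
7. G r() → 11, leaving value 11
8. H w(54), leaving value 54
9. I r() → 54, leaving value 54
10. J r() → 54, leaving value 54

B → A → C → D → E → F → G → H → I → J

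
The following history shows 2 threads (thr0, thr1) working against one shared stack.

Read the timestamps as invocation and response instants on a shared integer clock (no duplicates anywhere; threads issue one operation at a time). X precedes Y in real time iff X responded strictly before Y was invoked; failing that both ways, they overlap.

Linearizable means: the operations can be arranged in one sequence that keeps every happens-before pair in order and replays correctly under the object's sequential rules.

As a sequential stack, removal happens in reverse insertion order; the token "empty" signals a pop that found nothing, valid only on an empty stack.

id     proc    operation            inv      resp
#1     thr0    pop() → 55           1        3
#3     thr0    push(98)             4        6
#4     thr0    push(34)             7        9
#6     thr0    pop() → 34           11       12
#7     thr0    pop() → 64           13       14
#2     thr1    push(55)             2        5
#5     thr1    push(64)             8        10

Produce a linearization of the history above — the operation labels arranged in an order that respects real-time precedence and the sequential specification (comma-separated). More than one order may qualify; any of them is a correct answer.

after step 1 (#2 push(55)): stack <55>
after step 2 (#1 pop() → 55): stack <>
after step 3 (#3 push(98)): stack <98>
after step 4 (#5 push(64)): stack <98,64>
after step 5 (#4 push(34)): stack <98,64,34>
after step 6 (#6 pop() → 34): stack <98,64>
after step 7 (#7 pop() → 64): stack <98>

#2, #1, #3, #5, #4, #6, #7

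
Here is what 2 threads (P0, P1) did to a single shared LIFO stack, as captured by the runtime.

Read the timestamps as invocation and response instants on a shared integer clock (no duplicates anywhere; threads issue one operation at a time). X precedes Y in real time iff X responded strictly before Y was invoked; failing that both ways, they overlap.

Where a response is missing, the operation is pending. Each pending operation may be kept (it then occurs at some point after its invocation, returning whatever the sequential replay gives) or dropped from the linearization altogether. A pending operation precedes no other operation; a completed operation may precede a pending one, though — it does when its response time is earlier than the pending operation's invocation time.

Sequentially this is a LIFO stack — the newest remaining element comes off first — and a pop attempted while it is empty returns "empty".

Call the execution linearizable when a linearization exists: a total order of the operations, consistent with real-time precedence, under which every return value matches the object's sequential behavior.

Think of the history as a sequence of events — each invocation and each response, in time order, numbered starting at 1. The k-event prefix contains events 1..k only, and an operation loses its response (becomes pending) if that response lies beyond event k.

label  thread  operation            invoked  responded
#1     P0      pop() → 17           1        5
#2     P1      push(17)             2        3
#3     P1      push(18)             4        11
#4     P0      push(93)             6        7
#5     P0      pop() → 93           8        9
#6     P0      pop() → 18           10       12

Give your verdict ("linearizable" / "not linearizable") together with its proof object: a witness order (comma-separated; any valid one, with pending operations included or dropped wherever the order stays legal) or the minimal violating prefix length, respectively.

linearizable — witness: #2, #1, #3, #4, #5, #6

after step 1 (#2 push(17)): stack <17>
after step 2 (#1 pop() → 17): stack <>
after step 3 (#3 push(18)): stack <18>
after step 4 (#4 push(93)): stack <18,93>
after step 5 (#5 pop() → 93): stack <18>
after step 6 (#6 pop() → 18): stack <>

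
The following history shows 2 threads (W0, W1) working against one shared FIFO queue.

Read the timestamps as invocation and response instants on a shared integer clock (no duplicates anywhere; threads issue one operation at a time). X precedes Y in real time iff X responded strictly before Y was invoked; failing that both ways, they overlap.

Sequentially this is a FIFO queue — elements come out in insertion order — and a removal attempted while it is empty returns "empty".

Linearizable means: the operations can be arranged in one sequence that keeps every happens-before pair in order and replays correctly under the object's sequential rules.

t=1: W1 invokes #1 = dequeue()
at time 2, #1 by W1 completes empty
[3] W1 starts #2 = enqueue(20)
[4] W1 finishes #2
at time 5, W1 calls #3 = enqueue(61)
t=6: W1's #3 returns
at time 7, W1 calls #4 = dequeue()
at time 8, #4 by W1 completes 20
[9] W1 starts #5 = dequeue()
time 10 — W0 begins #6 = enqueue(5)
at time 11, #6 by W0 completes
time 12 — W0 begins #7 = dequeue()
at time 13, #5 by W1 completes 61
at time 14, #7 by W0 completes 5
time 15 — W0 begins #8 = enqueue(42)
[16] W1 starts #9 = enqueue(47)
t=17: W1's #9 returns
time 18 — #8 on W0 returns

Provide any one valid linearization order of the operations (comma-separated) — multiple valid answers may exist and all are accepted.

1. #1 dequeue() → empty, leaving queue <>
2. #2 enqueue(20), leaving queue <20>
3. #3 enqueue(61), leaving queue <20,61>
4. #4 dequeue() → 20, leaving queue <61>
5. #5 dequeue() → 61, leaving queue <>
6. #6 enqueue(5), leaving queue <5>
7. #7 dequeue() → 5, leaving queue <>
8. #8 enqueue(42), leaving queue <42>
9. #9 enqueue(47), leaving queue <42,47>

#1, #2, #3, #4, #5, #6, #7, #8, #9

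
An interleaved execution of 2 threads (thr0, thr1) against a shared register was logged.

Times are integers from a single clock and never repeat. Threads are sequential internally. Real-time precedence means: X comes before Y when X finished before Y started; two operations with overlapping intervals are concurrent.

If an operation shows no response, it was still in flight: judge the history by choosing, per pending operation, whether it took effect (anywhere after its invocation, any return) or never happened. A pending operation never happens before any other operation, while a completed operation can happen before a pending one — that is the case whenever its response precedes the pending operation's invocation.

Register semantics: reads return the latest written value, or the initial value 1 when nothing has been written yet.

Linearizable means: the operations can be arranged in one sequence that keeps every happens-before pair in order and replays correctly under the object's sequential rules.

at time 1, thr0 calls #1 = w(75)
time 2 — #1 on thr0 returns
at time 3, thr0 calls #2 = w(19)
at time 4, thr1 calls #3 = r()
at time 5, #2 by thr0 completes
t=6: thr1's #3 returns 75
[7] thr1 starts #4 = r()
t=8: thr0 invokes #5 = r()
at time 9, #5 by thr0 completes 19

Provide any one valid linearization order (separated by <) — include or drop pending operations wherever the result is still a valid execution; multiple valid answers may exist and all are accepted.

1. #1 w(75), leaving value 75
2. #3 r() → 75, leaving value 75
3. #2 w(19), leaving value 19
4. #4 r() (pending, included), leaving value 19
5. #5 r() → 19, leaving value 19

#1 < #3 < #2 < #4 < #5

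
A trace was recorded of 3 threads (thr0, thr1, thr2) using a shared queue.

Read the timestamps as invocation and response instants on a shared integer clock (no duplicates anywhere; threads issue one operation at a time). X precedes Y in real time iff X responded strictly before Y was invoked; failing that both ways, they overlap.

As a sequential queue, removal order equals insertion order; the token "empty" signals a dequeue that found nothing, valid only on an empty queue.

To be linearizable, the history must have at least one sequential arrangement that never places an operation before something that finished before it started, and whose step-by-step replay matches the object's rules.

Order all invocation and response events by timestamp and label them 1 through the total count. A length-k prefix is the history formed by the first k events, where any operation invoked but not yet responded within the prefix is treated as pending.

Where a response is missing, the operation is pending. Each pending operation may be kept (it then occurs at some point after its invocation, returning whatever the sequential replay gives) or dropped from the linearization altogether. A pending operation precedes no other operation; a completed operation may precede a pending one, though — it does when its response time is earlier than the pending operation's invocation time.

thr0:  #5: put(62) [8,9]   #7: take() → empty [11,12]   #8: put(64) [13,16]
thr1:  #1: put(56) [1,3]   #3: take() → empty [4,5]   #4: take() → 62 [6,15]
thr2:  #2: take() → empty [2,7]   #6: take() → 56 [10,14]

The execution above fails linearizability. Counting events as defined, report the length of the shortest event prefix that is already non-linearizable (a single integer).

events 1..6 are linearizable; a witness order is #1, #2, #3:
step 1: #1 put(56) — queue <56>
step 2: #2 take() (pending, included) — queue <>
step 3: #3 take() → empty — queue <>
at event 7 (#2's time-7 response) nothing linearizes any more
every completion of the 1 pending operation (#4) was checked; none linearizes
e.g. #1, #2, #3 (pending dropped): illegal at step 2, since #2 take() → empty cannot apply there
e.g. #1, #3, #2 (pending dropped): illegal at step 2, since #3 take() → empty cannot apply there

7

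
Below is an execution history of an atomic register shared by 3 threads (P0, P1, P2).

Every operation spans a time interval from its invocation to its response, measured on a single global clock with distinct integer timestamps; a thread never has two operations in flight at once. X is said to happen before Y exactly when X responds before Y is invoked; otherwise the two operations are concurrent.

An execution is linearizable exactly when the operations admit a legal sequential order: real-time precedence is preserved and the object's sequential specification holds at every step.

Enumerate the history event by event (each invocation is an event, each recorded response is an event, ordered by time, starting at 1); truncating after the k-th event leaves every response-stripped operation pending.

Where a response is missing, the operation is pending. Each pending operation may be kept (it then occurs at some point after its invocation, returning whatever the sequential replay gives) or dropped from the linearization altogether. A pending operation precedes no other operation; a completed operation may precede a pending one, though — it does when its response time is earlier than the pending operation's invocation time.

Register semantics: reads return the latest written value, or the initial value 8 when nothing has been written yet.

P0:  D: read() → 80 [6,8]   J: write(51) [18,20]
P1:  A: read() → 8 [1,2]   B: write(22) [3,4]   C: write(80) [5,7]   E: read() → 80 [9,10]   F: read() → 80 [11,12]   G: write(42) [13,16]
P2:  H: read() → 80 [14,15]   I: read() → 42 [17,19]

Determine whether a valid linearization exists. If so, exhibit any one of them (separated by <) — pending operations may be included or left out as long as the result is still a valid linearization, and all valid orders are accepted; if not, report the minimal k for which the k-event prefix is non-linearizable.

1. A read() → 8, leaving value 8
2. B write(22), leaving value 22
3. C write(80), leaving value 80
4. D read() → 80, leaving value 80
5. E read() → 80, leaving value 80
6. F read() → 80, leaving value 80
7. H read() → 80, leaving value 80
8. G write(42), leaving value 42
9. I read() → 42, leaving value 42
10. J write(51), leaving value 51

linearizable — witness: A < B < C < D < E < F < H < G < I < J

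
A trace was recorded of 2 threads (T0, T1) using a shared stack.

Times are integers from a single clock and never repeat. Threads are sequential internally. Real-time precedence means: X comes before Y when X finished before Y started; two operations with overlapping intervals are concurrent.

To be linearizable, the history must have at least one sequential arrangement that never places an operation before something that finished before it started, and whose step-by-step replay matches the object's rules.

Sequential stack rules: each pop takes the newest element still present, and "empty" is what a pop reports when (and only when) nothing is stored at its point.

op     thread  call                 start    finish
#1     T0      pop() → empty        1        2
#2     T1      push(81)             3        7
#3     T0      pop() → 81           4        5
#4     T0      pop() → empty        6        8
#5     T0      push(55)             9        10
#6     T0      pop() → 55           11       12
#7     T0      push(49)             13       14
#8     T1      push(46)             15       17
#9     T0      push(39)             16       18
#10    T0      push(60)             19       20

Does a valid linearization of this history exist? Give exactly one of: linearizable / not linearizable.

a witness: #1, #2, #3, #4, #5, #6, #7, #8, #9, #10
step 1: #1 pop() → empty — stack <>
step 2: #2 push(81) — stack <81>
step 3: #3 pop() → 81 — stack <>
step 4: #4 pop() → empty — stack <>
step 5: #5 push(55) — stack <55>
step 6: #6 pop() → 55 — stack <>
step 7: #7 push(49) — stack <49>
step 8: #8 push(46) — stack <49,46>
step 9: #9 push(39) — stack <49,46,39>
step 10: #10 push(60) — stack <49,46,39,60>

linearizable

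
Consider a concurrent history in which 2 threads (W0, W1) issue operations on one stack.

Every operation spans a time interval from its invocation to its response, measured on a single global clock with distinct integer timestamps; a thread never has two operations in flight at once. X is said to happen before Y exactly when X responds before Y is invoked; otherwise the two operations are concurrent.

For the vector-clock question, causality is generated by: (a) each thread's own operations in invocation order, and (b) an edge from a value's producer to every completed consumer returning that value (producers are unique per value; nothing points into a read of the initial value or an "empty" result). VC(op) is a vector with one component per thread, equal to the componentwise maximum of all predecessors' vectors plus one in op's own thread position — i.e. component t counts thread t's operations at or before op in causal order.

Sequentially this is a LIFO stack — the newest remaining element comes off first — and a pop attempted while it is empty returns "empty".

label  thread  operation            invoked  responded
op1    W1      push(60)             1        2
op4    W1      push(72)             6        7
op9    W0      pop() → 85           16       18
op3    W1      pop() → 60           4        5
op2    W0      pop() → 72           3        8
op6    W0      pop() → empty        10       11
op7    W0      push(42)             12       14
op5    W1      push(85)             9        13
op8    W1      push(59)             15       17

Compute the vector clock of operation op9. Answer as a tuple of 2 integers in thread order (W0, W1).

invoked at 1, op1 has no predecessors; its own W1 bump gives (0, 1)
op3 (invocation 4): componentwise max over VC(op1)=(0, 1), +1 at W1, giving (0, 2)
op4 (invocation 6): componentwise max over VC(op3)=(0, 2), +1 at W1, giving (0, 3)
op5 (invocation 9): componentwise max over VC(op4)=(0, 3), +1 at W1, giving (0, 4)
op2 (invocation 3): componentwise max over VC(op4)=(0, 3), +1 at W0, giving (1, 3)
op8 (invocation 15): componentwise max over VC(op5)=(0, 4), +1 at W1, giving (0, 5)
op6 (invocation 10): componentwise max over VC(op2)=(1, 3), +1 at W0, giving (2, 3)
op7 (invocation 12): componentwise max over VC(op6)=(2, 3), +1 at W0, giving (3, 3)
op9 (invocation 16): componentwise max over VC(op5)=(0, 4), VC(op7)=(3, 3), +1 at W0, giving (4, 4)
target: VC(op9) = (4, 4)

(4, 4)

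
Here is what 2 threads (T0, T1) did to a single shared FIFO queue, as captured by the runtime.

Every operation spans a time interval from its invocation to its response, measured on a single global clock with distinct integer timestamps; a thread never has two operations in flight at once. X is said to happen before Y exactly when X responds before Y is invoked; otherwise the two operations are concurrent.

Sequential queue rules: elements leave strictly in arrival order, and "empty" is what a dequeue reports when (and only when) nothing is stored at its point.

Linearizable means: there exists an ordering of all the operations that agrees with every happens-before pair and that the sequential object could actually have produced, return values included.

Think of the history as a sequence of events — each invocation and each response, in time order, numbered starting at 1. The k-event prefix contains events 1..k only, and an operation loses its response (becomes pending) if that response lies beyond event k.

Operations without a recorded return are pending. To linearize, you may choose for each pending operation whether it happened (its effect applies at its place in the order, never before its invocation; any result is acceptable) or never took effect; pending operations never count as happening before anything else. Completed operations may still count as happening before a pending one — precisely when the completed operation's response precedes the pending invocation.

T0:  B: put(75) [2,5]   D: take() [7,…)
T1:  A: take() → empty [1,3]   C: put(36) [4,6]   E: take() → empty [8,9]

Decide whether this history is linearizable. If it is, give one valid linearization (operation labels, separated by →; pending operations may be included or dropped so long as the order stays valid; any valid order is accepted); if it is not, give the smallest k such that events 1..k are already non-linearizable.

not linearizable — minimal violating prefix: 9 events

the violation lands at event 9, E's response at time 9: events 1..8 linearize, events 1..9 do not
3 orders of the 4 completed FIFO queue ops respect real time; none is legal
completion choices over the 1 pending operation (D) were checked; none helps
e.g. A, B, C, E (pending dropped): illegal at step 4, since E take() → empty cannot apply there
e.g. A, C, B, E (pending dropped): illegal at step 4, since E take() → empty cannot apply there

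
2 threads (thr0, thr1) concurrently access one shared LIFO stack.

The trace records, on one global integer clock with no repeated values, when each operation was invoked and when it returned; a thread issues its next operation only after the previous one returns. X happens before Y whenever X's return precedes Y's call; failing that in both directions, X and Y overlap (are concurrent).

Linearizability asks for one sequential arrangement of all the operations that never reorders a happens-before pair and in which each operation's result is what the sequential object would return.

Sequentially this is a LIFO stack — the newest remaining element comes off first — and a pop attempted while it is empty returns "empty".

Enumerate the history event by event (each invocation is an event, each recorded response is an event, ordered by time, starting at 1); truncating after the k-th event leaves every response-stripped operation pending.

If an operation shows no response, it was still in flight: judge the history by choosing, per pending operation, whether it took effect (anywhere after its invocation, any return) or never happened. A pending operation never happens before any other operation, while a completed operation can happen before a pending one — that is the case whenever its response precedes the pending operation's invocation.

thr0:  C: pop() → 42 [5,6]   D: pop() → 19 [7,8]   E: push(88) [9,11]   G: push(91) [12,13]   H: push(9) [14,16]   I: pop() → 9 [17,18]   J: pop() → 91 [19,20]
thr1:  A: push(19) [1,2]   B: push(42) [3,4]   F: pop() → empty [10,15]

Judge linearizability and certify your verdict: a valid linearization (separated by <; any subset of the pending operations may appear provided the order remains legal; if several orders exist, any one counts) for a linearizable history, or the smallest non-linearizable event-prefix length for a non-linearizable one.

linearizable — witness: A < B < C < D < F < E < G < H < I < J

after step 1 (A push(19)): stack <19>
after step 2 (B push(42)): stack <19,42>
after step 3 (C pop() → 42): stack <19>
after step 4 (D pop() → 19): stack <>
after step 5 (F pop() → empty): stack <>
after step 6 (E push(88)): stack <88>
after step 7 (G push(91)): stack <88,91>
after step 8 (H push(9)): stack <88,91,9>
after step 9 (I pop() → 9): stack <88,91>
after step 10 (J pop() → 91): stack <88>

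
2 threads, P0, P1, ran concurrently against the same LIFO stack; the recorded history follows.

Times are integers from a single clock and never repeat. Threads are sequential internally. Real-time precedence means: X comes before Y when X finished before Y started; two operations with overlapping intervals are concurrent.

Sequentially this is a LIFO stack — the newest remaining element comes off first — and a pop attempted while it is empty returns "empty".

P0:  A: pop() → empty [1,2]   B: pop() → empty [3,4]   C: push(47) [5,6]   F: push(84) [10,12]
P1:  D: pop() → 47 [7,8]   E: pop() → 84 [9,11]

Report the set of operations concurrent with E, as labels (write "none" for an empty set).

E spans [9,11]: anything still running between times 9 and 11 counts as concurrent
A [1,2]: before
B [3,4]: before
C [5,6]: before
D [7,8]: before
F [10,12]: concurrent

F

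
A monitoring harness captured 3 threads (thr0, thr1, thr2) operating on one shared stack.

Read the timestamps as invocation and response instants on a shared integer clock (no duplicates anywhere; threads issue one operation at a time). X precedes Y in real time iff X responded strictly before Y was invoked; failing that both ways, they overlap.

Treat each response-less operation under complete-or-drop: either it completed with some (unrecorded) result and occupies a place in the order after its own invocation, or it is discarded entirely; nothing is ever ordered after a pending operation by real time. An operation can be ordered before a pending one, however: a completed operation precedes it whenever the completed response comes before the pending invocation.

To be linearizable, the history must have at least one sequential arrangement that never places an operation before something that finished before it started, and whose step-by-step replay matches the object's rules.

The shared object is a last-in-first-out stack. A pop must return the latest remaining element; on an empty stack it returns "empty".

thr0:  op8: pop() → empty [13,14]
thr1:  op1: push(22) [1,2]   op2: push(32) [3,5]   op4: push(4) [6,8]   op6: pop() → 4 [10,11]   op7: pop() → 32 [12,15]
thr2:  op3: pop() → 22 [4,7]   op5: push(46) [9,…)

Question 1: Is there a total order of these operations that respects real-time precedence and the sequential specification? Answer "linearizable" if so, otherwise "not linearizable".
linearizable

a witness: op1, op3, op2, op4, op6, op7, op8
1. op1 push(22), leaving stack <22>
2. op3 pop() → 22, leaving stack <>
3. op2 push(32), leaving stack <32>
4. op4 push(4), leaving stack <32,4>
5. op6 pop() → 4, leaving stack <32>
6. op7 pop() → 32, leaving stack <>
7. op8 pop() → empty, leaving stack <>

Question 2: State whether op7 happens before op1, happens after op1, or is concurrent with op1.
after

op7 spans [12,15], op1 spans [1,2]
resp(op1)=2 < inv(op7)=12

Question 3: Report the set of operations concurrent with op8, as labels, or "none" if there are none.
op5, op7

op8 runs from 13 to 14; window-overlapping ops are concurrent
op1 [1,2]: before
op2 [3,5]: before
op3 [4,7]: before
op4 [6,8]: before
op5 [9,…): concurrent
op6 [10,11]: before
op7 [12,15]: concurrent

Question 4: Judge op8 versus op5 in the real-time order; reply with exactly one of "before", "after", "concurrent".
concurrent

op8 spans [13,14], op5 spans [9,…)
the intervals overlap in both directions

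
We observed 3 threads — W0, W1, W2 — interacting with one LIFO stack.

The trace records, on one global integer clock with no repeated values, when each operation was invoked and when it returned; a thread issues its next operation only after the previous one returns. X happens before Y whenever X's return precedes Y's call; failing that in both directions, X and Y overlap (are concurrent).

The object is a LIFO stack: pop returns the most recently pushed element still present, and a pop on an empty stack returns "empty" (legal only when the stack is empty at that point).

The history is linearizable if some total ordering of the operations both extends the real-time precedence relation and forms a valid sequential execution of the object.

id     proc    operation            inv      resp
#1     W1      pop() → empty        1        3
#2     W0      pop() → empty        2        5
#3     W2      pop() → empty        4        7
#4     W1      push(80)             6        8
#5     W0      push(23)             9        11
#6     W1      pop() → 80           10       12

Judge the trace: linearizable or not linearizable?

linearizable

witness order: #1, #2, #3, #4, #6, #5
step 1: #1 pop() → empty — stack <>
step 2: #2 pop() → empty — stack <>
step 3: #3 pop() → empty — stack <>
step 4: #4 push(80) — stack <80>
step 5: #6 pop() → 80 — stack <>
step 6: #5 push(23) — stack <23>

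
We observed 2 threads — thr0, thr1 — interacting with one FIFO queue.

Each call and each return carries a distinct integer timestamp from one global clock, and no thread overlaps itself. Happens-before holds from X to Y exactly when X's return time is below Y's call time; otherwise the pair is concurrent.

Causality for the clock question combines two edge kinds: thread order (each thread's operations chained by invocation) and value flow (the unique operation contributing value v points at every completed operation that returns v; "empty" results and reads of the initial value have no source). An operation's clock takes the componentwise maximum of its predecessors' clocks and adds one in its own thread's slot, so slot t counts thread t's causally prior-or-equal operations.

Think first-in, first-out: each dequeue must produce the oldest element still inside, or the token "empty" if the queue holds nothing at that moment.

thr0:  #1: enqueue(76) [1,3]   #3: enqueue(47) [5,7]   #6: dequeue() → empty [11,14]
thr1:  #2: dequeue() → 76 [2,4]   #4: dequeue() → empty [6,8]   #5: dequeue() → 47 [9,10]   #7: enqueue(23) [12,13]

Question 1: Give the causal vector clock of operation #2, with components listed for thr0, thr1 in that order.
(1, 1)

no predecessors for #1 (invoked 1): thr0 increments from zero → (1, 0)
VC(#2, invoked at 2): max of VC(#1)=(1, 0), then +1 on thread thr1 → (1, 1)
VC(#3, invoked at 5): max of VC(#1)=(1, 0), then +1 on thread thr0 → (2, 0)
VC(#4, invoked at 6): max of VC(#2)=(1, 1), then +1 on thread thr1 → (1, 2)
VC(#6, invoked at 11): max of VC(#3)=(2, 0), then +1 on thread thr0 → (3, 0)
VC(#5, invoked at 9): max of VC(#3)=(2, 0), VC(#4)=(1, 2), then +1 on thread thr1 → (2, 3)
VC(#7, invoked at 12): max of VC(#5)=(2, 3), then +1 on thread thr1 → (2, 4)
target: VC(#2) = (1, 1)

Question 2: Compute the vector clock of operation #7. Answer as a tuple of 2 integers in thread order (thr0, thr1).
(2, 4)

#1, invoked 1, has no incoming edges; only thr0's bump applies → (1, 0)
invoked at 2, #2 merges VC(#1)=(1, 0) and bumps thr1's slot → (1, 1)
invoked at 5, #3 merges VC(#1)=(1, 0) and bumps thr0's slot → (2, 0)
invoked at 6, #4 merges VC(#2)=(1, 1) and bumps thr1's slot → (1, 2)
invoked at 11, #6 merges VC(#3)=(2, 0) and bumps thr0's slot → (3, 0)
invoked at 9, #5 merges VC(#3)=(2, 0), VC(#4)=(1, 2) and bumps thr1's slot → (2, 3)
invoked at 12, #7 merges VC(#5)=(2, 3) and bumps thr1's slot → (2, 4)
target: VC(#7) = (2, 4)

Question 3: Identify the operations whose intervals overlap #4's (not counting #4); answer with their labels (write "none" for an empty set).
#3

#4 runs from 6 to 8; window-overlapping ops are concurrent
#1 [1,3]: before
#2 [2,4]: before
#3 [5,7]: concurrent
#5 [9,10]: after
#6 [11,14]: after
#7 [12,13]: after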